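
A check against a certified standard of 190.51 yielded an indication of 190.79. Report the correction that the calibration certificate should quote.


Correction = standard - reading
= 190.51 - 190.79
= -0.2800

-0.2800


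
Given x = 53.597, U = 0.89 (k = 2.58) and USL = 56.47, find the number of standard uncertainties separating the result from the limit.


u = U / k = 0.89 / 2.58 = 0.34496124
margin = |USL - x| = |56.47 - 53.597| = 2.873
z = margin / u = 2.873 / 0.34496124
z = 8.3285

8.3285


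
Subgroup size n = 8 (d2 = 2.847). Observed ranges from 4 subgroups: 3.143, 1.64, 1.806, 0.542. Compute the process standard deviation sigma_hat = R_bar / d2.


R_bar = (3.143 + 1.64 + 1.806 + 0.542) / 4
R_bar = 7.131 / 4 = 1.78275
sigma_hat = R_bar / d2 = 1.78275 / 2.847 = 0.6262

0.6262


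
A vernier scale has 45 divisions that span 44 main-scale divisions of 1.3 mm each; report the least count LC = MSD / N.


LC = MSD / n_div
= 1.3 / 45
= 0.0289

0.0289


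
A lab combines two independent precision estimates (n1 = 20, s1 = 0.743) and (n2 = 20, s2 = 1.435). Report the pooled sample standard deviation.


s_p = sqrt(((n1-1)*s1^2 + (n2-1)*s2^2) / (n1+n2-2))
numerator = (20-1)*0.743^2 + (20-1)*1.435^2 = 10.488931 + 39.125275 = 49.614206
denominator = 20 + 20 - 2 = 38
s_p^2 = 49.614206 / 38 = 1.305637
s_p = sqrt(1.305637) = 1.1426

1.1426


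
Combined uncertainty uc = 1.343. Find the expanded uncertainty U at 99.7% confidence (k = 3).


U = k * uc
U = 3 * 1.343
U = 4.0290

4.0290


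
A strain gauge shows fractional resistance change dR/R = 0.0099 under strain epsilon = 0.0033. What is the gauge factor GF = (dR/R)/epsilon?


GF = (dR/R) / epsilon
= 0.0099 / 0.0033
= 3.0000

3.0000


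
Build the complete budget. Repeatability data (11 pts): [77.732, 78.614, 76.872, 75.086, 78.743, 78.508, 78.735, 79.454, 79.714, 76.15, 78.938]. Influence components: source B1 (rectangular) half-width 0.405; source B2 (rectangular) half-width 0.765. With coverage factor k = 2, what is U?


mean = (77.732 + 78.614 + 76.872 + 75.086 + 78.743 + 78.508 + 78.735 + 79.454 + 79.714 + 76.15 + 78.938) / 11 = 78.04963636
s = sqrt(sum((x - mean)^2)/(n-1)) = 1.4453405
u_A = s / sqrt(n) = 1.4453405 / sqrt(11) = 0.43578656
u_B1 = 0.405 / sqrt(3) = 0.23382686
u_B2 = 0.765 / sqrt(3) = 0.44167296
uc = sqrt(0.43578656^2 + 0.23382686^2 + 0.44167296^2) = 0.66306857
U = k * uc = 2 * 0.66306857
U = 1.3261

1.3261


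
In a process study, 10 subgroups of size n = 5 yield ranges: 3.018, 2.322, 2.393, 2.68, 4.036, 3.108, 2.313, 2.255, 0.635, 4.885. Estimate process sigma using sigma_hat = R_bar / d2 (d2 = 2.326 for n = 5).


R_bar = (3.018 + 2.322 + 2.393 + 2.68 + 4.036 + 3.108 + 2.313 + 2.255 + 0.635 + 4.885) / 10
R_bar = 27.645 / 10 = 2.7645
sigma_hat = R_bar / d2 = 2.7645 / 2.326 = 1.1885

1.1885


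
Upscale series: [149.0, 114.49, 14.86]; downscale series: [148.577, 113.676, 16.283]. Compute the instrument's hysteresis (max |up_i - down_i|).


|149.0 - 148.577| = 0.4230
|114.49 - 113.676| = 0.8140
|14.86 - 16.283| = 1.4230
hysteresis = max(diffs) = 1.4230

1.4230


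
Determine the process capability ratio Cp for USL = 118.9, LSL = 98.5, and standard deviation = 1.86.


Cp = (USL - LSL) / (6 * sigma)
= (118.9 - 98.5) / (6 * 1.86)
= 20.4000 / 11.1600
= 1.8280

1.8280


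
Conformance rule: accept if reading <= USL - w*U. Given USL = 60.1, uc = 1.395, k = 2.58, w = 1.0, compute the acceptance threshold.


U = k * uc = 2.58 * 1.395 = 3.5991
guard band g = w * U = 1.0 * 3.5991 = 3.5991
AL = USL - g = 60.1 - 3.5991
AL = 56.5009

56.5009


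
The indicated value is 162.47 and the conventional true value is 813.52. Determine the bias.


Systematic error = measured - true
= 162.47 - 813.52
= -651.0500

-651.0500


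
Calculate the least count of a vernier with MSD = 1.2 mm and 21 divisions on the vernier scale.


LC = MSD / n_div
= 1.2 / 21
= 0.0571

0.0571


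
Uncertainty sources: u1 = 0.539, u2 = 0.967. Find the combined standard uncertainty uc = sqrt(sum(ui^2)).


uc = sqrt(0.539^2 + 0.967^2)
uc = sqrt(1.22561)
uc = 1.1071

1.1071


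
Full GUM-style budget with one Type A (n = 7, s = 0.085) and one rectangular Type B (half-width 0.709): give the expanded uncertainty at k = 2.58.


u_A = s / sqrt(n) = 0.085 / sqrt(7) = 0.03212698
u_B = half_width / sqrt(3) = 0.709 / sqrt(3) = 0.40934134
uc = sqrt(u_A^2 + u_B^2) = sqrt(0.03212698^2 + 0.40934134^2) = 0.41060014
U = k * uc = 2.58 * 0.41060014
U = 1.0593

1.0593


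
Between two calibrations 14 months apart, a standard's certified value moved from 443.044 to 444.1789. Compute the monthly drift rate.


rate = (v2 - v1) / months
= (444.1789 - 443.044) / 14
= 1.1349 / 14
= 0.0811

0.0811


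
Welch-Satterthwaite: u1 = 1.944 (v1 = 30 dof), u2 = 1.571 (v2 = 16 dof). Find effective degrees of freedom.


uc = sqrt(u1^2 + u2^2) = sqrt(1.944^2 + 1.571^2) = 2.4994353
v_eff = uc^4 / (u1^4/v1 + u2^4/v2)
= 2.4994353^4 / (1.944^4/30 + 1.571^4/16)
= 39.027218 / 0.85676395
v_eff = 45.5519

45.5519


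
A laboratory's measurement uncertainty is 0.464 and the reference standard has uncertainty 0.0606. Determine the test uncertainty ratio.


TUR = u_lab / u_ref
= 0.464 / 0.0606
= 7.6568

7.6568


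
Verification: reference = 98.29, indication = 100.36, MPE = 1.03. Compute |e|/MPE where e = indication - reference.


e = indication - reference = 100.36 - 98.29 = 2.0700
|e| = 2.0700
ratio = |e| / MPE = 2.0700 / 1.03
ratio = 2.0097

2.0097


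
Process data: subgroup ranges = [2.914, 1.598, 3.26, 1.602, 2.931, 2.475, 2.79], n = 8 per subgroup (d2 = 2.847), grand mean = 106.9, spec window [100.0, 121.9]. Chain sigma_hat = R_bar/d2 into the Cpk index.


R_bar = (2.914 + 1.598 + 3.26 + 1.602 + 2.931 + 2.475 + 2.79) / 7 = 2.51
sigma = R_bar / d2 = 2.51 / 2.847 = 0.88162979
Cp = (USL - LSL)/(6*sigma) = (121.9 - 100.0)/(6*0.88162979) = 4.1401
Cpu = (121.9 - 106.9)/(3*0.88162979) = 5.6713
Cpl = (106.9 - 100.0)/(3*0.88162979) = 2.6088
Cpk = min(Cpu, Cpl) = 2.6088

2.6088


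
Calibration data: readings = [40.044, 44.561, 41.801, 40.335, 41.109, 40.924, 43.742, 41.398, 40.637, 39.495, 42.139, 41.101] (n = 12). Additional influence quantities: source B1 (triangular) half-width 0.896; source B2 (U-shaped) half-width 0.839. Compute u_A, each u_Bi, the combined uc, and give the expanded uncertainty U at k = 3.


mean = (40.044 + 44.561 + 41.801 + 40.335 + 41.109 + 40.924 + 43.742 + 41.398 + 40.637 + 39.495 + 42.139 + 41.101) / 12 = 41.4405
s = sqrt(sum((x - mean)^2)/(n-1)) = 1.4693518
u_A = s / sqrt(n) = 1.4693518 / sqrt(12) = 0.42416533
u_B1 = 0.896 / sqrt(6) = 0.36579047
u_B2 = 0.839 / sqrt(2) = 0.59326259
uc = sqrt(0.42416533^2 + 0.36579047^2 + 0.59326259^2) = 0.81589178
U = k * uc = 3 * 0.81589178
U = 2.4477

2.4477


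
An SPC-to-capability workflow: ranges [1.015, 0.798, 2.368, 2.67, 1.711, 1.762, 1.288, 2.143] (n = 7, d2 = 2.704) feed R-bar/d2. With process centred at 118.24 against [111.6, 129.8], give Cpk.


R_bar = (1.015 + 0.798 + 2.368 + 2.67 + 1.711 + 1.762 + 1.288 + 2.143) / 8 = 1.719375
sigma = R_bar / d2 = 1.719375 / 2.704 = 0.63586354
Cp = (USL - LSL)/(6*sigma) = (129.8 - 111.6)/(6*0.63586354) = 4.7704
Cpu = (129.8 - 118.24)/(3*0.63586354) = 6.0600
Cpl = (118.24 - 111.6)/(3*0.63586354) = 3.4808
Cpk = min(Cpu, Cpl) = 3.4808

3.4808


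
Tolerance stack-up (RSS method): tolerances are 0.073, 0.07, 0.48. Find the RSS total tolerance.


RSS = sqrt(0.073^2 + 0.07^2 + 0.48^2)
= sqrt(0.240629)
= 0.4905

0.4905


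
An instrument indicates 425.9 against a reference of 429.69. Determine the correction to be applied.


Correction = standard - reading
= 429.69 - 425.9
= 3.7900

3.7900


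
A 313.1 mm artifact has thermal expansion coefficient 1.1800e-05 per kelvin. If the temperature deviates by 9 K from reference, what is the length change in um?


dL = L * alpha * dT
= 313.1 * 1.1800e-05 * 9
= 0.0332512 mm
dL_um = 0.0332512 * 1000 = 33.2512 um

33.2512


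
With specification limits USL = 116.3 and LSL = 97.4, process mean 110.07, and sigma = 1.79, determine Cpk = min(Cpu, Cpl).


Cpu = (USL - mean) / (3*sigma) = (116.3 - 110.07) / (3*1.79) = 1.1601
Cpl = (mean - LSL) / (3*sigma) = (110.07 - 97.4) / (3*1.79) = 2.3594
Cpk = min(Cpu, Cpl) = 1.1601

1.1601


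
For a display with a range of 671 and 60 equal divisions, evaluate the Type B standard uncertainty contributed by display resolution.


resolution = range / divisions
resolution = 671 / 60 = 11.183333
u_res = resolution / (2*sqrt(3))
u_res = 11.183333 / 3.4641016
u_res = 3.2284

3.2284


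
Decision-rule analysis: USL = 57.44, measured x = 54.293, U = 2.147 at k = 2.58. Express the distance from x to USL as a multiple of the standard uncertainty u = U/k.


u = U / k = 2.147 / 2.58 = 0.83217054
margin = |USL - x| = |57.44 - 54.293| = 3.147
z = margin / u = 3.147 / 0.83217054
z = 3.7817

3.7817


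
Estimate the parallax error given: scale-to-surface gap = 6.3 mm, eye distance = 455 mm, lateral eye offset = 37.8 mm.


error = h * offset / d
= 6.3 * 37.8 / 455
= 0.5234

0.5234


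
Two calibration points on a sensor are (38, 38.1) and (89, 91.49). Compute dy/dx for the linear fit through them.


slope = (y2 - y1) / (x2 - x1)
= (91.49 - 38.1) / (89 - 38)
= 53.3900 / 51
= 1.0469

1.0469


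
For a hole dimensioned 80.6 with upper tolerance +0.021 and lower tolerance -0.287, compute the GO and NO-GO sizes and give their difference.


GO = nominal - lower_tol (smallest hole = maximum material condition)
GO = 80.6 - 0.287 = 80.313
NO-GO = nominal + upper_tol (largest hole = least material condition)
NO-GO = 80.6 + 0.021 = 80.621
spread = NO-GO - GO = 80.621 - 80.313 = 0.3080

0.3080


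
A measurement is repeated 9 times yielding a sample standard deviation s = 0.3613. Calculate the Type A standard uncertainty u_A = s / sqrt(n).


u_A = s / sqrt(n)
u_A = 0.3613 / sqrt(9)
u_A = 0.3613 / 3
u_A = 0.1204

0.1204


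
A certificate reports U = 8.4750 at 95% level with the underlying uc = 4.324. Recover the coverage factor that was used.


k = U / uc
k = 8.4750 / 4.324
k = 1.96

1.96


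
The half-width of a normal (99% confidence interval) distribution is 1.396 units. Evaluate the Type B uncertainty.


u_B = half_width / 2.576
u_B = 1.396 / 2.576
u_B = 0.5419

0.5419


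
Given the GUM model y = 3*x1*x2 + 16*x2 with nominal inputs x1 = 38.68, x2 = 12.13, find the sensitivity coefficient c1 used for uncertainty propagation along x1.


y = 3*x1*x2 + 16*x2
dy/dx1 = 3*x2
Evaluate at x2 = 12.13: c1 = 3 * 12.13
c1 = 36.3900

36.3900


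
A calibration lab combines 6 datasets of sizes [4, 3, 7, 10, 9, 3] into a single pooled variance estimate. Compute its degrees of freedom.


nu = sum_i (n_i - 1)
nu = ((4 - 1) + (3 - 1) + (7 - 1) + (10 - 1) + (9 - 1) + (3 - 1))
nu = 3 + 2 + 6 + 9 + 8 + 2
nu = 30

30


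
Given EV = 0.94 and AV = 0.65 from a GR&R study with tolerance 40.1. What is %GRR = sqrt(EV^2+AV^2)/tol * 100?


GRR = sqrt(EV^2 + AV^2) = sqrt(0.94^2 + 0.65^2) = 1.1428473
%GRR = GRR / tol * 100 = 1.1428473 / 40.1 * 100
%GRR = 2.8500

2.8500


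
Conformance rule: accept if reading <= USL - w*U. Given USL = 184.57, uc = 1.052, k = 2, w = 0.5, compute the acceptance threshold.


U = k * uc = 2 * 1.052 = 2.104
guard band g = w * U = 0.5 * 2.104 = 1.052
AL = USL - g = 184.57 - 1.052
AL = 183.5180

183.5180


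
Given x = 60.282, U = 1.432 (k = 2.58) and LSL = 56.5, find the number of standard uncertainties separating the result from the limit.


u = U / k = 1.432 / 2.58 = 0.55503876
margin = |LSL - x| = |56.5 - 60.282| = 3.782
z = margin / u = 3.782 / 0.55503876
z = 6.8139

6.8139


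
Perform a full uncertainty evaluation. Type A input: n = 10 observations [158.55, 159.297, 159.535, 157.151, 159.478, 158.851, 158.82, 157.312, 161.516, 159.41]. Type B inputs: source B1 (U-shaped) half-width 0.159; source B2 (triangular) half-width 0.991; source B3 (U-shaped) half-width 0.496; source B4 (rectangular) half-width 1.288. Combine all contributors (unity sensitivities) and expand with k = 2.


mean = (158.55 + 159.297 + 159.535 + 157.151 + 159.478 + 158.851 + 158.82 + 157.312 + 161.516 + 159.41) / 10 = 158.992
s = sqrt(sum((x - mean)^2)/(n-1)) = 1.2304417
u_A = s / sqrt(n) = 1.2304417 / sqrt(10) = 0.38909983
u_B1 = 0.159 / sqrt(2) = 0.11242998
u_B2 = 0.991 / sqrt(6) = 0.40457406
u_B3 = 0.496 / sqrt(2) = 0.35072496
u_B4 = 1.288 / sqrt(3) = 0.74362715
uc = sqrt(0.38909983^2 + 0.11242998^2 + 0.40457406^2 + 0.35072496^2 + 0.74362715^2) = 1.0018526
U = k * uc = 2 * 1.0018526
U = 2.0037

2.0037


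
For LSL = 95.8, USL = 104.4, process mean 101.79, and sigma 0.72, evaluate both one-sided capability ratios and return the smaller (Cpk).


Cpu = (USL - mean) / (3*sigma) = (104.4 - 101.79) / (3*0.72) = 1.2083
Cpl = (mean - LSL) / (3*sigma) = (101.79 - 95.8) / (3*0.72) = 2.7731
Cpk = min(Cpu, Cpl) = 1.2083

1.2083


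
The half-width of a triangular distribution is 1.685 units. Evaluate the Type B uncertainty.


u_B = half_width / sqrt(6)
u_B = 1.685 / 2.4494897
u_B = 0.6879

0.6879


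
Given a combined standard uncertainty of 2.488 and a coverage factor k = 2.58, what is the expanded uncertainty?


U = k * uc
U = 2.58 * 2.488
U = 6.4190

6.4190


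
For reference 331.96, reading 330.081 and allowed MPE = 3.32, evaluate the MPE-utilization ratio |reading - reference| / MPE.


e = indication - reference = 330.081 - 331.96 = -1.8790
|e| = 1.8790
ratio = |e| / MPE = 1.8790 / 3.32
ratio = 0.5660

0.5660


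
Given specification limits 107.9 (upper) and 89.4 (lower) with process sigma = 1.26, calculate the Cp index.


Cp = (USL - LSL) / (6 * sigma)
= (107.9 - 89.4) / (6 * 1.26)
= 18.5000 / 7.5600
= 2.4471

2.4471


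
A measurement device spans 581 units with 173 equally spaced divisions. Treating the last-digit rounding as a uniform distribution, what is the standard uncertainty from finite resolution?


resolution = range / divisions
resolution = 581 / 173 = 3.3583815
u_res = resolution / (2*sqrt(3))
u_res = 3.3583815 / 3.4641016
u_res = 0.9695

0.9695


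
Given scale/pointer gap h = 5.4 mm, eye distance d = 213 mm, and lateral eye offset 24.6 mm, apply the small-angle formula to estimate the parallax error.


error = h * offset / d
= 5.4 * 24.6 / 213
= 0.6237

0.6237


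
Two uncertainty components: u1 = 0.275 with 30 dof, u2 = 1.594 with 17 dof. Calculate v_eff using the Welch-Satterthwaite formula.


uc = sqrt(u1^2 + u2^2) = sqrt(0.275^2 + 1.594^2) = 1.6175478
v_eff = uc^4 / (u1^4/v1 + u2^4/v2)
= 1.6175478^4 / (0.275^4/30 + 1.594^4/17)
= 6.8458676 / 0.37994638
v_eff = 18.0180

18.0180


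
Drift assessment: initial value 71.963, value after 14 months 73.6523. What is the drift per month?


rate = (v2 - v1) / months
= (73.6523 - 71.963) / 14
= 1.6893 / 14
= 0.1207

0.1207


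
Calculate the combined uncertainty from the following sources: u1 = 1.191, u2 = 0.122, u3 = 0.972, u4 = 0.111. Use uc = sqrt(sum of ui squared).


uc = sqrt(1.191^2 + 0.122^2 + 0.972^2 + 0.111^2)
uc = sqrt(2.39047)
uc = 1.5461

1.5461


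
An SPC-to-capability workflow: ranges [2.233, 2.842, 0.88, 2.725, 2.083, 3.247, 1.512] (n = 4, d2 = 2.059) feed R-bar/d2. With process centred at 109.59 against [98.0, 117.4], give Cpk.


R_bar = (2.233 + 2.842 + 0.88 + 2.725 + 2.083 + 3.247 + 1.512) / 7 = 2.2174286
sigma = R_bar / d2 = 2.2174286 / 2.059 = 1.0769444
Cp = (USL - LSL)/(6*sigma) = (117.4 - 98.0)/(6*1.0769444) = 3.0023
Cpu = (117.4 - 109.59)/(3*1.0769444) = 2.4173
Cpl = (109.59 - 98.0)/(3*1.0769444) = 3.5873
Cpk = min(Cpu, Cpl) = 2.4173

2.4173


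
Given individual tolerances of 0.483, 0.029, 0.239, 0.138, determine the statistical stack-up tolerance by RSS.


RSS = sqrt(0.483^2 + 0.029^2 + 0.239^2 + 0.138^2)
= sqrt(0.310295)
= 0.5570

0.5570


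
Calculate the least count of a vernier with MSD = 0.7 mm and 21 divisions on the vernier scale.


LC = MSD / n_div
= 0.7 / 21
= 0.0333

0.0333


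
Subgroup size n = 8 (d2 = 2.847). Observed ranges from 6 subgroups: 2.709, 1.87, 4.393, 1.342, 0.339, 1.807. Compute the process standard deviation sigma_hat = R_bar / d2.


R_bar = (2.709 + 1.87 + 4.393 + 1.342 + 0.339 + 1.807) / 6
R_bar = 12.46 / 6 = 2.0766667
sigma_hat = R_bar / d2 = 2.0766667 / 2.847 = 0.7294

0.7294


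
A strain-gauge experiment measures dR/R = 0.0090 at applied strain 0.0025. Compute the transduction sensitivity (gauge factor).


GF = (dR/R) / epsilon
= 0.0090 / 0.0025
= 3.6000

3.6000


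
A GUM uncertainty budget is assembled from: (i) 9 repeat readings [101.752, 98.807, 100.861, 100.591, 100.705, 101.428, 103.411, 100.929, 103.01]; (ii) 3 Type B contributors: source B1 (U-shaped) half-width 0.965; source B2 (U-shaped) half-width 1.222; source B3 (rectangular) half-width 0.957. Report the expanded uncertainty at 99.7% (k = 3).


mean = (101.752 + 98.807 + 100.861 + 100.591 + 100.705 + 101.428 + 103.411 + 100.929 + 103.01) / 9 = 101.2771111
s = sqrt(sum((x - mean)^2)/(n-1)) = 1.3692384
u_A = s / sqrt(n) = 1.3692384 / sqrt(9) = 0.4564128
u_B1 = 0.965 / sqrt(2) = 0.68235804
u_B2 = 1.222 / sqrt(2) = 0.86408449
u_B3 = 0.957 / sqrt(3) = 0.55252421
uc = sqrt(0.4564128^2 + 0.68235804^2 + 0.86408449^2 + 0.55252421^2) = 1.3137162
U = k * uc = 3 * 1.3137162
U = 3.9411

3.9411


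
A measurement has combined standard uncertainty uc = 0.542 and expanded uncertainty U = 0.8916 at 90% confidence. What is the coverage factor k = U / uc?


k = U / uc
k = 0.8916 / 0.542
k = 1.645

1.645


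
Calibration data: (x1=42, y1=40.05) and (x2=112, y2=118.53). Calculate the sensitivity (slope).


slope = (y2 - y1) / (x2 - x1)
= (118.53 - 40.05) / (112 - 42)
= 78.4800 / 70
= 1.1211

1.1211


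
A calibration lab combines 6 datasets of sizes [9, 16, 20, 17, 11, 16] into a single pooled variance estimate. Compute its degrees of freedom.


nu = sum_i (n_i - 1)
nu = ((9 - 1) + (16 - 1) + (20 - 1) + (17 - 1) + (11 - 1) + (16 - 1))
nu = 8 + 15 + 19 + 16 + 10 + 15
nu = 83

83


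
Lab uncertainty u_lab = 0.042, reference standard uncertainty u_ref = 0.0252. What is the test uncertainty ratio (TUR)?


TUR = u_lab / u_ref
= 0.042 / 0.0252
= 1.6667

1.6667


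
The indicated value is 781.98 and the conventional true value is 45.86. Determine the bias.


Systematic error = measured - true
= 781.98 - 45.86
= 736.1200

736.1200


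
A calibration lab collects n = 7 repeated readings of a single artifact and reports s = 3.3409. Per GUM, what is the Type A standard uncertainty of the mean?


u_A = s / sqrt(n)
u_A = 3.3409 / sqrt(7)
u_A = 3.3409 / 2.6457513
u_A = 1.2627

1.2627


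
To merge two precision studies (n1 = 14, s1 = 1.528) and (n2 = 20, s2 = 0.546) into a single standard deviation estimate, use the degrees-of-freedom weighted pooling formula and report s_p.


s_p = sqrt(((n1-1)*s1^2 + (n2-1)*s2^2) / (n1+n2-2))
numerator = (14-1)*1.528^2 + (20-1)*0.546^2 = 30.352192 + 5.664204 = 36.016396
denominator = 14 + 20 - 2 = 32
s_p^2 = 36.016396 / 32 = 1.1255124
s_p = sqrt(1.1255124) = 1.0609

1.0609


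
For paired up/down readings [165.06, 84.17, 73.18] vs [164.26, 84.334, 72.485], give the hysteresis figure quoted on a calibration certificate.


|165.06 - 164.26| = 0.8000
|84.17 - 84.334| = 0.1640
|73.18 - 72.485| = 0.6950
hysteresis = max(diffs) = 0.8000

0.8000


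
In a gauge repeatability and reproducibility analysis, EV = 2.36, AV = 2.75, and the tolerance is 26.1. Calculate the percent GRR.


GRR = sqrt(EV^2 + AV^2) = sqrt(2.36^2 + 2.75^2) = 3.6238239
%GRR = GRR / tol * 100 = 3.6238239 / 26.1 * 100
%GRR = 13.8844

13.8844


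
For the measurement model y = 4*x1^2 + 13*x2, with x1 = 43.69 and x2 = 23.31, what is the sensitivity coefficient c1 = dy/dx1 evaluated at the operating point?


y = 4*x1^2 + 13*x2
dy/dx1 = 2*4*x1
Evaluate at x1 = 43.69: c1 = 8 * 43.69
c1 = 349.5200

349.5200


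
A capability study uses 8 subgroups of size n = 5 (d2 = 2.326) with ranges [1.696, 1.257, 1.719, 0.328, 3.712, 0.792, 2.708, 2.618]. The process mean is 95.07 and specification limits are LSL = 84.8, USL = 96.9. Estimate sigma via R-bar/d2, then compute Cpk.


R_bar = (1.696 + 1.257 + 1.719 + 0.328 + 3.712 + 0.792 + 2.708 + 2.618) / 8 = 1.85375
sigma = R_bar / d2 = 1.85375 / 2.326 = 0.79696905
Cp = (USL - LSL)/(6*sigma) = (96.9 - 84.8)/(6*0.79696905) = 2.5304
Cpu = (96.9 - 95.07)/(3*0.79696905) = 0.7654
Cpl = (95.07 - 84.8)/(3*0.79696905) = 4.2954
Cpk = min(Cpu, Cpl) = 0.7654

0.7654


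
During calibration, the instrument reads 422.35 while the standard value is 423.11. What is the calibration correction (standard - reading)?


Correction = standard - reading
= 423.11 - 422.35
= 0.7600

0.7600


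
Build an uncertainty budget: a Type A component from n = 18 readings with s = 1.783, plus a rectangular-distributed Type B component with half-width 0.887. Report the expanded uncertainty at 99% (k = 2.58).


u_A = s / sqrt(n) = 1.783 / sqrt(18) = 0.42025713
u_B = half_width / sqrt(3) = 0.887 / sqrt(3) = 0.51210969
uc = sqrt(u_A^2 + u_B^2) = sqrt(0.42025713^2 + 0.51210969^2) = 0.66247444
U = k * uc = 2.58 * 0.66247444
U = 1.7092

1.7092


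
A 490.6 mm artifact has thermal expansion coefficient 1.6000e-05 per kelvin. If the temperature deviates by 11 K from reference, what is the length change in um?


dL = L * alpha * dT
= 490.6 * 1.6000e-05 * 11
= 0.0863456 mm
dL_um = 0.0863456 * 1000 = 86.3456 um

86.3456


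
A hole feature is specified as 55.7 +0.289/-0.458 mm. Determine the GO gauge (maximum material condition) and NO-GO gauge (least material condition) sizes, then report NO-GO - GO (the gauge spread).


GO = nominal - lower_tol (smallest hole = maximum material condition)
GO = 55.7 - 0.458 = 55.242
NO-GO = nominal + upper_tol (largest hole = least material condition)
NO-GO = 55.7 + 0.289 = 55.989
spread = NO-GO - GO = 55.989 - 55.242 = 0.7470

0.7470


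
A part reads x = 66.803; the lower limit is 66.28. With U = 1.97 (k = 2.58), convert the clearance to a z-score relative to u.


u = U / k = 1.97 / 2.58 = 0.76356589
margin = |LSL - x| = |66.28 - 66.803| = 0.523
z = margin / u = 0.523 / 0.76356589
z = 0.6849

0.6849


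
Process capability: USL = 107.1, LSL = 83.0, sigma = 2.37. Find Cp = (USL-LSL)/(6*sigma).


Cp = (USL - LSL) / (6 * sigma)
= (107.1 - 83.0) / (6 * 2.37)
= 24.1000 / 14.2200
= 1.6948

1.6948


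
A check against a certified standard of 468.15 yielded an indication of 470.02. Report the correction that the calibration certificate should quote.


Correction = standard - reading
= 468.15 - 470.02
= -1.8700

-1.8700


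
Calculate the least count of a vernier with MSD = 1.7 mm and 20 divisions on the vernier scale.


LC = MSD / n_div
= 1.7 / 20
= 0.0850

0.0850


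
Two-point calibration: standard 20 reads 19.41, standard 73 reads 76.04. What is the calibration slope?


slope = (y2 - y1) / (x2 - x1)
= (76.04 - 19.41) / (73 - 20)
= 56.6300 / 53
= 1.0685

1.0685


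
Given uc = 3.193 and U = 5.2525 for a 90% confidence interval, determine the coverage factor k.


k = U / uc
k = 5.2525 / 3.193
k = 1.645

1.645


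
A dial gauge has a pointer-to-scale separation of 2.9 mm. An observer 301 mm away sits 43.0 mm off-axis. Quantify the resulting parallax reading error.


error = h * offset / d
= 2.9 * 43.0 / 301
= 0.4143

0.4143


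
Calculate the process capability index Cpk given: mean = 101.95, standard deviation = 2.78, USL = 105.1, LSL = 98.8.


Cpu = (USL - mean) / (3*sigma) = (105.1 - 101.95) / (3*2.78) = 0.3777
Cpl = (mean - LSL) / (3*sigma) = (101.95 - 98.8) / (3*2.78) = 0.3777
Cpk = min(Cpu, Cpl) = 0.3777

0.3777


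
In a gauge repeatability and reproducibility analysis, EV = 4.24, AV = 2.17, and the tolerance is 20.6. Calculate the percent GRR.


GRR = sqrt(EV^2 + AV^2) = sqrt(4.24^2 + 2.17^2) = 4.7630347
%GRR = GRR / tol * 100 = 4.7630347 / 20.6 * 100
%GRR = 23.1215

23.1215


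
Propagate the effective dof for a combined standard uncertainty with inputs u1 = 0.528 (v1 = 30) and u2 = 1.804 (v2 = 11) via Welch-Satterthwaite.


uc = sqrt(u1^2 + u2^2) = sqrt(0.528^2 + 1.804^2) = 1.8796808
v_eff = uc^4 / (u1^4/v1 + u2^4/v2)
= 1.8796808^4 / (0.528^4/30 + 1.804^4/11)
= 12.483502 / 0.96542918
v_eff = 12.9305

12.9305


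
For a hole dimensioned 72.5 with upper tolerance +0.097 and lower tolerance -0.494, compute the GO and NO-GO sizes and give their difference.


GO = nominal - lower_tol (smallest hole = maximum material condition)
GO = 72.5 - 0.494 = 72.006
NO-GO = nominal + upper_tol (largest hole = least material condition)
NO-GO = 72.5 + 0.097 = 72.597
spread = NO-GO - GO = 72.597 - 72.006 = 0.5910

0.5910


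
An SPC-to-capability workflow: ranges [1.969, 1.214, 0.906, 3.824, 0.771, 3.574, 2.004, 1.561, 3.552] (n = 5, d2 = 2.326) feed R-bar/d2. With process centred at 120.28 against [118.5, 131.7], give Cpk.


R_bar = (1.969 + 1.214 + 0.906 + 3.824 + 0.771 + 3.574 + 2.004 + 1.561 + 3.552) / 9 = 2.1527778
sigma = R_bar / d2 = 2.1527778 / 2.326 = 0.92552786
Cp = (USL - LSL)/(6*sigma) = (131.7 - 118.5)/(6*0.92552786) = 2.3770
Cpu = (131.7 - 120.28)/(3*0.92552786) = 4.1130
Cpl = (120.28 - 118.5)/(3*0.92552786) = 0.6411
Cpk = min(Cpu, Cpl) = 0.6411

0.6411


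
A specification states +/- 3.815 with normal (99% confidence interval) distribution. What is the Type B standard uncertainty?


u_B = half_width / 2.576
u_B = 3.815 / 2.576
u_B = 1.4810

1.4810


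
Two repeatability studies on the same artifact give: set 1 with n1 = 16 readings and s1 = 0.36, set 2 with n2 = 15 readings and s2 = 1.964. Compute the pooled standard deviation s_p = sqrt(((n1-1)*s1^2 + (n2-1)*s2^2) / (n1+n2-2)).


s_p = sqrt(((n1-1)*s1^2 + (n2-1)*s2^2) / (n1+n2-2))
numerator = (16-1)*0.36^2 + (15-1)*1.964^2 = 1.944 + 54.002144 = 55.946144
denominator = 16 + 15 - 2 = 29
s_p^2 = 55.946144 / 29 = 1.9291774
s_p = sqrt(1.9291774) = 1.3889

1.3889


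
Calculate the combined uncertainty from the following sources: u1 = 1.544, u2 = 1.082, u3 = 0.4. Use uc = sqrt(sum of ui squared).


uc = sqrt(1.544^2 + 1.082^2 + 0.4^2)
uc = sqrt(3.71466)
uc = 1.9273

1.9273


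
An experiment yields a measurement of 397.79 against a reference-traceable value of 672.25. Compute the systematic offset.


Systematic error = measured - true
= 397.79 - 672.25
= -274.4600

-274.4600


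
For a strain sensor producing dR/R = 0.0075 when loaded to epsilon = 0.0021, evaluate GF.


GF = (dR/R) / epsilon
= 0.0075 / 0.0021
= 3.5714

3.5714


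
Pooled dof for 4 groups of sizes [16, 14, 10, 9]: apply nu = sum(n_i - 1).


nu = sum_i (n_i - 1)
nu = ((16 - 1) + (14 - 1) + (10 - 1) + (9 - 1))
nu = 15 + 13 + 9 + 8
nu = 45

45


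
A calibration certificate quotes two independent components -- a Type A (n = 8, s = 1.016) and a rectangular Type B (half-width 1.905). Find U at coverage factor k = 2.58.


u_A = s / sqrt(n) = 1.016 / sqrt(8) = 0.35921024
u_B = half_width / sqrt(3) = 1.905 / sqrt(3) = 1.0998523
uc = sqrt(u_A^2 + u_B^2) = sqrt(0.35921024^2 + 1.0998523^2) = 1.1570251
U = k * uc = 2.58 * 1.1570251
U = 2.9851

2.9851


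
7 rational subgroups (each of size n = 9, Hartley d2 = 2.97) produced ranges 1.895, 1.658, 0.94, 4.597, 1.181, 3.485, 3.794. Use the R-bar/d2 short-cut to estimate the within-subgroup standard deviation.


R_bar = (1.895 + 1.658 + 0.94 + 4.597 + 1.181 + 3.485 + 3.794) / 7
R_bar = 17.55 / 7 = 2.5071429
sigma_hat = R_bar / d2 = 2.5071429 / 2.97 = 0.8442

0.8442


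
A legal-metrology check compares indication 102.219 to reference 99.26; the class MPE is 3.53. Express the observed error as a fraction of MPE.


e = indication - reference = 102.219 - 99.26 = 2.9590
|e| = 2.9590
ratio = |e| / MPE = 2.9590 / 3.53
ratio = 0.8382

0.8382


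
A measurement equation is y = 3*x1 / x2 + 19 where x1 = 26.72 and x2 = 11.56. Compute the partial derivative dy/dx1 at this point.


y = 3*x1 / x2 + 19
dy/dx1 = 3/x2
Evaluate at x2 = 11.56: c1 = 3 / 11.56
c1 = 0.2595

0.2595


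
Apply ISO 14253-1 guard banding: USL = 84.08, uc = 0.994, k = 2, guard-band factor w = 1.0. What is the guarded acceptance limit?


U = k * uc = 2 * 0.994 = 1.988
guard band g = w * U = 1.0 * 1.988 = 1.988
AL = USL - g = 84.08 - 1.988
AL = 82.0920

82.0920


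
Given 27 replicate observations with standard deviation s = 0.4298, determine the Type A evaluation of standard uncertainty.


u_A = s / sqrt(n)
u_A = 0.4298 / sqrt(27)
u_A = 0.4298 / 5.1961524
u_A = 0.0827

0.0827


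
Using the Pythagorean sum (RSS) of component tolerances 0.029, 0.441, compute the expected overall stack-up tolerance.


RSS = sqrt(0.029^2 + 0.441^2)
= sqrt(0.195322)
= 0.4420

0.4420


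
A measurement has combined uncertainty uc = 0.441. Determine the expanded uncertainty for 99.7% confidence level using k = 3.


U = k * uc
U = 3 * 0.441
U = 1.3230

1.3230


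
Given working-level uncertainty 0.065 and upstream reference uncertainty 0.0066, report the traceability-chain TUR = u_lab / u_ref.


TUR = u_lab / u_ref
= 0.065 / 0.0066
= 9.8485

9.8485


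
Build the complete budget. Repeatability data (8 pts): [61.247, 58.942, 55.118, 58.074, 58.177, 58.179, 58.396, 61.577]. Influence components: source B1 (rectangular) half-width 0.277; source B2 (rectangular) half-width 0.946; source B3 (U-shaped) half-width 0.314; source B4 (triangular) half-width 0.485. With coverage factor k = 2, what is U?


mean = (61.247 + 58.942 + 55.118 + 58.074 + 58.177 + 58.179 + 58.396 + 61.577) / 8 = 58.71375
s = sqrt(sum((x - mean)^2)/(n-1)) = 2.0241886
u_A = s / sqrt(n) = 2.0241886 / sqrt(8) = 0.71565874
u_B1 = 0.277 / sqrt(3) = 0.15992602
u_B2 = 0.946 / sqrt(3) = 0.54617335
u_B3 = 0.314 / sqrt(2) = 0.22203153
u_B4 = 0.485 / sqrt(6) = 0.19800042
uc = sqrt(0.71565874^2 + 0.15992602^2 + 0.54617335^2 + 0.22203153^2 + 0.19800042^2) = 0.96153589
U = k * uc = 2 * 0.96153589
U = 1.9231

1.9231


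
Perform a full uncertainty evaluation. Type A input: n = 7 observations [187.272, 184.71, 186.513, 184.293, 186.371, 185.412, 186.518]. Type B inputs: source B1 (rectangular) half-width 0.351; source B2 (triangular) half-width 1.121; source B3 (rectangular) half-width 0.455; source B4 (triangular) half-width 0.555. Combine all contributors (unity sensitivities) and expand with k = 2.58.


mean = (187.272 + 184.71 + 186.513 + 184.293 + 186.371 + 185.412 + 186.518) / 7 = 185.8698571
s = sqrt(sum((x - mean)^2)/(n-1)) = 1.0872175
u_A = s / sqrt(n) = 1.0872175 / sqrt(7) = 0.41092959
u_B1 = 0.351 / sqrt(3) = 0.20264994
u_B2 = 1.121 / sqrt(6) = 0.45764633
u_B3 = 0.455 / sqrt(3) = 0.26269437
u_B4 = 0.555 / sqrt(6) = 0.2265778
uc = sqrt(0.41092959^2 + 0.20264994^2 + 0.45764633^2 + 0.26269437^2 + 0.2265778^2) = 0.73465374
U = k * uc = 2.58 * 0.73465374
U = 1.8954

1.8954


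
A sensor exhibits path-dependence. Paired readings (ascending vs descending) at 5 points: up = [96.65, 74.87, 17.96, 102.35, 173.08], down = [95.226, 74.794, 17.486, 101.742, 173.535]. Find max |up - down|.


|96.65 - 95.226| = 1.4240
|74.87 - 74.794| = 0.0760
|17.96 - 17.486| = 0.4740
|102.35 - 101.742| = 0.6080
|173.08 - 173.535| = 0.4550
hysteresis = max(diffs) = 1.4240

1.4240


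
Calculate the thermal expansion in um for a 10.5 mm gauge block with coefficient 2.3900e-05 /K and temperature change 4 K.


dL = L * alpha * dT
= 10.5 * 2.3900e-05 * 4
= 0.0010038 mm
dL_um = 0.0010038 * 1000 = 1.0038 um

1.0038


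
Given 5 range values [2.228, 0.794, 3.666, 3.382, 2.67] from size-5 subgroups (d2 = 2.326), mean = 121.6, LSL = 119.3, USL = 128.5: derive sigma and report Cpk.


R_bar = (2.228 + 0.794 + 3.666 + 3.382 + 2.67) / 5 = 2.548
sigma = R_bar / d2 = 2.548 / 2.326 = 1.0954428
Cp = (USL - LSL)/(6*sigma) = (128.5 - 119.3)/(6*1.0954428) = 1.3997
Cpu = (128.5 - 121.6)/(3*1.0954428) = 2.0996
Cpl = (121.6 - 119.3)/(3*1.0954428) = 0.6999
Cpk = min(Cpu, Cpl) = 0.6999

0.6999


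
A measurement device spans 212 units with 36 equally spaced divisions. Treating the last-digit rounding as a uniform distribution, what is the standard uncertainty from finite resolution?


resolution = range / divisions
resolution = 212 / 36 = 5.8888889
u_res = resolution / (2*sqrt(3))
u_res = 5.8888889 / 3.4641016
u_res = 1.7000

1.7000


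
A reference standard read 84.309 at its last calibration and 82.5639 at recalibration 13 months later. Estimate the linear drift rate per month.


rate = (v2 - v1) / months
= (82.5639 - 84.309) / 13
= -1.7451 / 13
= -0.1342

-0.1342


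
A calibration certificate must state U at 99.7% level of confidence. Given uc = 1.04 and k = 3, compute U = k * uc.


U = k * uc
U = 3 * 1.04
U = 3.1200

3.1200


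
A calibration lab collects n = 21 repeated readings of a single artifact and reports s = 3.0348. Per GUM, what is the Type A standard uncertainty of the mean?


u_A = s / sqrt(n)
u_A = 3.0348 / sqrt(21)
u_A = 3.0348 / 4.5825757
u_A = 0.6622

0.6622


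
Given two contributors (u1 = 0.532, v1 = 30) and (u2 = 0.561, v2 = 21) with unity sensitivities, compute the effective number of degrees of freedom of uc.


uc = sqrt(u1^2 + u2^2) = sqrt(0.532^2 + 0.561^2) = 0.7731397
v_eff = uc^4 / (u1^4/v1 + u2^4/v2)
= 0.7731397^4 / (0.532^4/30 + 0.561^4/21)
= 0.35729908 / 0.0073867199
v_eff = 48.3705

48.3705


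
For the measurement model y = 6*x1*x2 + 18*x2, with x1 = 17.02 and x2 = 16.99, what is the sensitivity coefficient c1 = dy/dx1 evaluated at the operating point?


y = 6*x1*x2 + 18*x2
dy/dx1 = 6*x2
Evaluate at x2 = 16.99: c1 = 6 * 16.99
c1 = 101.9400

101.9400


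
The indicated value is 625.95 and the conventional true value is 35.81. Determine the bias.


Systematic error = measured - true
= 625.95 - 35.81
= 590.1400

590.1400


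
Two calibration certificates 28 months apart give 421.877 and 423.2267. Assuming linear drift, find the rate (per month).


rate = (v2 - v1) / months
= (423.2267 - 421.877) / 28
= 1.3497 / 28
= 0.0482

0.0482


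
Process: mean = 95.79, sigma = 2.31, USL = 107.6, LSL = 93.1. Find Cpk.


Cpu = (USL - mean) / (3*sigma) = (107.6 - 95.79) / (3*2.31) = 1.7042
Cpl = (mean - LSL) / (3*sigma) = (95.79 - 93.1) / (3*2.31) = 0.3882
Cpk = min(Cpu, Cpl) = 0.3882

0.3882


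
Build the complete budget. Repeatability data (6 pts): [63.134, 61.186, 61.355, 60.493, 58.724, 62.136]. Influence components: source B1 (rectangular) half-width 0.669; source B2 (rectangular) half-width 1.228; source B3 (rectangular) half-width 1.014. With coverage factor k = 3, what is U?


mean = (63.134 + 61.186 + 61.355 + 60.493 + 58.724 + 62.136) / 6 = 61.17133333
s = sqrt(sum((x - mean)^2)/(n-1)) = 1.5010774
u_A = s / sqrt(n) = 1.5010774 / sqrt(6) = 0.61281228
u_B1 = 0.669 / sqrt(3) = 0.38624733
u_B2 = 1.228 / sqrt(3) = 0.70898613
u_B3 = 1.014 / sqrt(3) = 0.58543317
uc = sqrt(0.61281228^2 + 0.38624733^2 + 0.70898613^2 + 0.58543317^2) = 1.1705209
U = k * uc = 3 * 1.1705209
U = 3.5116

3.5116


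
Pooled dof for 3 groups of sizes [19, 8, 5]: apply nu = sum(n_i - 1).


nu = sum_i (n_i - 1)
nu = ((19 - 1) + (8 - 1) + (5 - 1))
nu = 18 + 7 + 4
nu = 29

29


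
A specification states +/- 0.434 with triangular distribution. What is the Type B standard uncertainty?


u_B = half_width / sqrt(6)
u_B = 0.434 / 2.4494897
u_B = 0.1772

0.1772


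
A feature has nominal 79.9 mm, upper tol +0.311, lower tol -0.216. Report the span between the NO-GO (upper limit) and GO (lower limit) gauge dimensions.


GO = nominal - lower_tol (smallest hole = maximum material condition)
GO = 79.9 - 0.216 = 79.684
NO-GO = nominal + upper_tol (largest hole = least material condition)
NO-GO = 79.9 + 0.311 = 80.211
spread = NO-GO - GO = 80.211 - 79.684 = 0.5270

0.5270


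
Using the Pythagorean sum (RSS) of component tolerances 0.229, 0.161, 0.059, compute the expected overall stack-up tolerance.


RSS = sqrt(0.229^2 + 0.161^2 + 0.059^2)
= sqrt(0.081843)
= 0.2861

0.2861


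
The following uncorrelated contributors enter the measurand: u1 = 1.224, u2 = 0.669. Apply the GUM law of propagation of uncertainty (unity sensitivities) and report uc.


uc = sqrt(1.224^2 + 0.669^2)
uc = sqrt(1.945737)
uc = 1.3949

1.3949


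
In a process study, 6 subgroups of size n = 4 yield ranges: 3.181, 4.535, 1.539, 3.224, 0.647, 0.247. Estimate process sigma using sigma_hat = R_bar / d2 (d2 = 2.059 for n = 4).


R_bar = (3.181 + 4.535 + 1.539 + 3.224 + 0.647 + 0.247) / 6
R_bar = 13.373 / 6 = 2.2288333
sigma_hat = R_bar / d2 = 2.2288333 / 2.059 = 1.0825

1.0825


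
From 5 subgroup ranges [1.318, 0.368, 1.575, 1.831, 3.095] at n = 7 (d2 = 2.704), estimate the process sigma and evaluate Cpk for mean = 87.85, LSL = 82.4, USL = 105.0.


R_bar = (1.318 + 0.368 + 1.575 + 1.831 + 3.095) / 5 = 1.6374
sigma = R_bar / d2 = 1.6374 / 2.704 = 0.60554734
Cp = (USL - LSL)/(6*sigma) = (105.0 - 82.4)/(6*0.60554734) = 6.2203
Cpu = (105.0 - 87.85)/(3*0.60554734) = 9.4405
Cpl = (87.85 - 82.4)/(3*0.60554734) = 3.0000
Cpk = min(Cpu, Cpl) = 3.0000

3.0000


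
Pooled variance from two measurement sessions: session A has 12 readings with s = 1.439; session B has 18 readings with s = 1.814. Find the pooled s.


s_p = sqrt(((n1-1)*s1^2 + (n2-1)*s2^2) / (n1+n2-2))
numerator = (12-1)*1.439^2 + (18-1)*1.814^2 = 22.777931 + 55.940132 = 78.718063
denominator = 12 + 18 - 2 = 28
s_p^2 = 78.718063 / 28 = 2.8113594
s_p = sqrt(2.8113594) = 1.6767

1.6767


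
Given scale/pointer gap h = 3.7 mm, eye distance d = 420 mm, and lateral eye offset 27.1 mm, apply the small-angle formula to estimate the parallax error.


error = h * offset / d
= 3.7 * 27.1 / 420
= 0.2387

0.2387


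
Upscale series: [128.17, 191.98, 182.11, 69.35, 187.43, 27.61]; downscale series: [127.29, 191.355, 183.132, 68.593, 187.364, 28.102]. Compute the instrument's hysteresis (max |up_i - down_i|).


|128.17 - 127.29| = 0.8800
|191.98 - 191.355| = 0.6250
|182.11 - 183.132| = 1.0220
|69.35 - 68.593| = 0.7570
|187.43 - 187.364| = 0.0660
|27.61 - 28.102| = 0.4920
hysteresis = max(diffs) = 1.0220

1.0220


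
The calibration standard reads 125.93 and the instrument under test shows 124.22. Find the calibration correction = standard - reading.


Correction = standard - reading
= 125.93 - 124.22
= 1.7100

1.7100


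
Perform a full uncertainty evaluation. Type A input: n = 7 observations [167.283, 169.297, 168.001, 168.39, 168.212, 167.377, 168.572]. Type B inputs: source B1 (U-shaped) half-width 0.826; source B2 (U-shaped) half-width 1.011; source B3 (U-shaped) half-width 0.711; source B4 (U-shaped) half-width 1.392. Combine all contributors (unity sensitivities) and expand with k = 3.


mean = (167.283 + 169.297 + 168.001 + 168.39 + 168.212 + 167.377 + 168.572) / 7 = 168.1617143
s = sqrt(sum((x - mean)^2)/(n-1)) = 0.69828306
u_A = s / sqrt(n) = 0.69828306 / sqrt(7) = 0.26392619
u_B1 = 0.826 / sqrt(2) = 0.5840702
u_B2 = 1.011 / sqrt(2) = 0.71488496
u_B3 = 0.711 / sqrt(2) = 0.50275292
u_B4 = 1.392 / sqrt(2) = 0.98429264
uc = sqrt(0.26392619^2 + 0.5840702^2 + 0.71488496^2 + 0.50275292^2 + 0.98429264^2) = 1.4640519
U = k * uc = 3 * 1.4640519
U = 4.3922

4.3922


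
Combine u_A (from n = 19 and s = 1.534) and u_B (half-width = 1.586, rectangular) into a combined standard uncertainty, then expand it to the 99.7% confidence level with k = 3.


u_A = s / sqrt(n) = 1.534 / sqrt(19) = 0.35192374
u_B = half_width / sqrt(3) = 1.586 / sqrt(3) = 0.91567753
uc = sqrt(u_A^2 + u_B^2) = sqrt(0.35192374^2 + 0.91567753^2) = 0.98097689
U = k * uc = 3 * 0.98097689
U = 2.9429

2.9429


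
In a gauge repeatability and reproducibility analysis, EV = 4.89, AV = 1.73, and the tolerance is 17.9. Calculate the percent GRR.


GRR = sqrt(EV^2 + AV^2) = sqrt(4.89^2 + 1.73^2) = 5.187003
%GRR = GRR / tol * 100 = 5.187003 / 17.9 * 100
%GRR = 28.9777

28.9777


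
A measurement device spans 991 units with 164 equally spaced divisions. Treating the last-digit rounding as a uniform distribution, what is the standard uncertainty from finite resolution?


resolution = range / divisions
resolution = 991 / 164 = 6.0426829
u_res = resolution / (2*sqrt(3))
u_res = 6.0426829 / 3.4641016
u_res = 1.7444

1.7444
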